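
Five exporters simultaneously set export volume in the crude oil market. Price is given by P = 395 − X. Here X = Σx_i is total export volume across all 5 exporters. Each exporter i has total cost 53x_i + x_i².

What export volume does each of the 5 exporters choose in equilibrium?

42.75

A representative exporter's profit is π_i = x_i(395 − X) − 53x_i − x_i², with X = x_i + Σ_{j≠i} x_j.
First-order condition: 342 − 4x_i − Σ_{j≠i} x_j = 0.
With identical exporters, set every x_j = x: then 342 − 4x − 4x = 0, i.e. x = 342/8 = 42.75.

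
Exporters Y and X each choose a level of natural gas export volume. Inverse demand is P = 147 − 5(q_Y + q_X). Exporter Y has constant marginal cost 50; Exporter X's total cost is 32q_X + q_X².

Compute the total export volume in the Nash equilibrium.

Exporter Y's profit: π = q_Y(147 − 5(q_Y + q_X)) − 50q_Y.
∂π/∂q_Y = 97 − 10q_Y − 5q_X = 0, so q_Y = 9.7 − 0.5q_X.
For X: ∂π/∂q_X = 115 − 12q_X − 5q_Y = 0 ⇒ q_X = 115/12 − (5/12)q_Y.
Solving the two reaction functions simultaneously: (1 − (−0.5)(−5/12))q_Y = 9.7 − 0.5·(115/12), so (19/24)q_Y = 589/120 and q_Y = 6.2.
Then q_X = 115/12 − (5/12)·6.2 = 7.
Total export volume: 6.2 + 7 = 13.2.

13.2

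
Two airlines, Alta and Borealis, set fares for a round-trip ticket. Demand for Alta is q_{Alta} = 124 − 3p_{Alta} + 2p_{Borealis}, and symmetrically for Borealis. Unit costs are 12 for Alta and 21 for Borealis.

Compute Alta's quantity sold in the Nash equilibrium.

Alta's profit: π = (p_{Alta} − 12)(124 − 3p_{Alta} + 2p_{Borealis}).
∂π/∂p_{Alta} = 160 − 6p_{Alta} + 2p_{Borealis} = 0 ⇒ p_{Alta} = 80/3 + (1/3)p_{Borealis}.
Similarly p_{Borealis} = 187/6 + (1/3)p_{Alta}.
Solving the two reaction functions simultaneously: (1 − (1/3)(1/3))p_{Alta} = 80/3 + (1/3)·(187/6), so (8/9)p_{Alta} = 667/18 and p_{Alta} = 41.6875.
Then p_{Borealis} = 187/6 + (1/3)·41.6875 = 45.0625.
q_{Alta} = 124 − 3·41.6875 + 2·45.0625 = 89.0625.

89.0625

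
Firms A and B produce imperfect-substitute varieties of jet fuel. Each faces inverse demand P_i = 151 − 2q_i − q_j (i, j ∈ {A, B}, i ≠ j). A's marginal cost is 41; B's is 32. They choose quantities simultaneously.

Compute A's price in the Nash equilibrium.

83.8

Firm A's profit: π = q_A(151 − 2q_A − q_B) − 41q_A.
∂π/∂q_A = 110 − 4q_A − q_B = 0 ⇒ q_A = 27.5 − 0.25q_B.
Similarly q_B = 29.75 − 0.25q_A.
Plugging q_B into A's best response: q_A = 27.5 − 0.25(29.75 − 0.25q_A) ⇒ 0.9375q_A = 20.0625, so q_A = 21.4.
Then q_B = 29.75 − 0.25·21.4 = 24.4.
P_A = 151 − 2·21.4 − 24.4 = 83.8.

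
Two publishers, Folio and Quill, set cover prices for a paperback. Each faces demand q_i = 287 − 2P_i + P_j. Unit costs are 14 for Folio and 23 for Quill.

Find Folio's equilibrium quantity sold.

184.4

Folio's profit: π = (P_{Folio} − 14)(287 − 2P_{Folio} + P_{Quill}).
∂π/∂P_{Folio} = 315 − 4P_{Folio} + P_{Quill} = 0 ⇒ P_{Folio} = 78.75 + 0.25P_{Quill}.
Similarly P_{Quill} = 83.25 + 0.25P_{Folio}.
Plugging P_{Quill} into Folio's best response: P_{Folio} = 78.75 + 0.25(83.25 + 0.25P_{Folio}) ⇒ 0.9375P_{Folio} = 99.5625, so P_{Folio} = 106.2.
Then P_{Quill} = 83.25 + 0.25·106.2 = 109.8.
q_{Folio} = 287 − 2·106.2 + 109.8 = 184.4.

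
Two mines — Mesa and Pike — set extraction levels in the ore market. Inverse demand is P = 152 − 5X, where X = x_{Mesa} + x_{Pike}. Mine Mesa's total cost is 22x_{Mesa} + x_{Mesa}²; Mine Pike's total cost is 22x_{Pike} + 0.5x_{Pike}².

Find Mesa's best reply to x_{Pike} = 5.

Mine Mesa's profit: π = x_{Mesa}(152 − 5(x_{Mesa} + x_{Pike})) − 22x_{Mesa} − x_{Mesa}².
∂π/∂x_{Mesa} = 130 − 12x_{Mesa} − 5x_{Pike} = 0, so x_{Mesa} = 65/6 − (5/12)x_{Pike}.
At x_{Pike} = 5: x_{Mesa} = 65/6 − (5/12)·5 = 8.75.

8.75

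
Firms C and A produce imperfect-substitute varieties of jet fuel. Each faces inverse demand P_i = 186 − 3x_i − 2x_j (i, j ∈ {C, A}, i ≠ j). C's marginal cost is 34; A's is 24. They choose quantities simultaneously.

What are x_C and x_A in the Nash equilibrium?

18.375, 20.875

Firm C's profit: π = x_C(186 − 3x_C − 2x_A) − 34x_C.
∂π/∂x_C = 152 − 6x_C − 2x_A = 0 ⇒ x_C = 76/3 − (1/3)x_A.
Similarly x_A = 27 − (1/3)x_C.
Substituting the second reaction function into the first: x_C = 76/3 − (1/3)(27 − (1/3)x_C), which gives (8/9)x_C = 49/3 ⇒ x_C = 18.375.
Then x_A = 27 − (1/3)·18.375 = 20.875.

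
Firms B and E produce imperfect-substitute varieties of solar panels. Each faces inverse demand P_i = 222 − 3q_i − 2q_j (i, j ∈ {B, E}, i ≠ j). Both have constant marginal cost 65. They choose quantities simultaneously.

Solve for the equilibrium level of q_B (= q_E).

Firm B's profit: π = q_B(222 − 3q_B − 2q_E) − 65q_B.
∂π/∂q_B = 157 − 6q_B − 2q_E = 0 ⇒ q_B = 157/6 − (1/3)q_E.
By symmetry q_E = q_B; substituting into the reaction function, (4/3)q_B = 157/6 and q_B = 19.625.

19.625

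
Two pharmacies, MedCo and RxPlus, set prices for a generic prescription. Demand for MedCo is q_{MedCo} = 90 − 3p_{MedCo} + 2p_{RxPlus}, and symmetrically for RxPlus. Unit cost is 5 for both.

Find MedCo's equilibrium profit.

1354.6875

MedCo's profit: π = (p_{MedCo} − 5)(90 − 3p_{MedCo} + 2p_{RxPlus}).
∂π/∂p_{MedCo} = 105 − 6p_{MedCo} + 2p_{RxPlus} = 0 ⇒ p_{MedCo} = 17.5 + (1/3)p_{RxPlus}.
The game is symmetric, so in equilibrium p_{RxPlus} = p_{MedCo}: the reaction function gives (2/3)p_{MedCo} = 17.5, hence p_{MedCo} = 26.25.
q_{MedCo} = 90 − 3·26.25 + 2·26.25 = 63.75.
Profit = (26.25 − 5)·63.75 = 1354.6875.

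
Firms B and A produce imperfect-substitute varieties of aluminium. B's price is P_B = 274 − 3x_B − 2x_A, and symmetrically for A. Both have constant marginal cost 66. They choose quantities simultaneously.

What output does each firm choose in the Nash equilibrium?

Firm B's profit: π = x_B(274 − 3x_B − 2x_A) − 66x_B.
∂π/∂x_B = 208 − 6x_B − 2x_A = 0 ⇒ x_B = 104/3 − (1/3)x_A.
The game is symmetric, so in equilibrium x_A = x_B: the reaction function gives (4/3)x_B = 104/3, hence x_B = 26.

26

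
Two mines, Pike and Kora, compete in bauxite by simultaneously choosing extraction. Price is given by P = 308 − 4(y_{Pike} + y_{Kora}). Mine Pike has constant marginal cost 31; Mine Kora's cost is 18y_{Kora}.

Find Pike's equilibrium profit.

Mine Pike's profit: π = y_{Pike}(308 − 4(y_{Pike} + y_{Kora})) − 31y_{Pike}.
∂π/∂y_{Pike} = 277 − 8y_{Pike} − 4y_{Kora} = 0, so y_{Pike} = 34.625 − 0.5y_{Kora}.
By the same steps for Kora: y_{Kora} = 36.25 − 0.5y_{Pike}.
Substituting the second reaction function into the first: y_{Pike} = 34.625 − 0.5(36.25 − 0.5y_{Pike}), which gives 0.75y_{Pike} = 16.5 ⇒ y_{Pike} = 22.
Then y_{Kora} = 36.25 − 0.5·22 = 25.25.
Price P = 308 − 4·47.25 = 119.
Pike's profit: (119 − 31)·22 = 1936.

1936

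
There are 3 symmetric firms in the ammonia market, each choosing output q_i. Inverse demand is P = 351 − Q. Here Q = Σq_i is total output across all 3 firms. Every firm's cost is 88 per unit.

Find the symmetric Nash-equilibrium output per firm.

65.75

A representative firm's profit is π_i = q_i(351 − Q) − 88q_i, with Q = q_i + Σ_{j≠i} q_j.
First-order condition: 263 − 2q_i − Σ_{j≠i} q_j = 0.
With identical firms, set every q_j = q: then 263 − 2q − 2q = 0, i.e. q = 263/4 = 65.75.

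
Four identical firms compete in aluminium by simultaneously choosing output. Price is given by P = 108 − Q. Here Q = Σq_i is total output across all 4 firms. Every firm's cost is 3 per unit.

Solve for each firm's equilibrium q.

A representative firm's profit is π_i = q_i(108 − Q) − 3q_i, with Q = q_i + Σ_{j≠i} q_j.
First-order condition: 105 − 2q_i − Σ_{j≠i} q_j = 0.
Imposing symmetry (q_j = q for all j) turns Σ_{j≠i} q_j into 3q, so 105 = 5q and q = 21.

21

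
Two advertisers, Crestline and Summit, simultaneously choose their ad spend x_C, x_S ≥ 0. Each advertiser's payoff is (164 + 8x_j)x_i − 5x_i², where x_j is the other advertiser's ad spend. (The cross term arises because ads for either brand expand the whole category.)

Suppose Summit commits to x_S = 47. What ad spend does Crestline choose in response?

Crestline's payoff is (164 + 8x_S)x_C − 5x_C².
∂π/∂x_C = 164 + 8x_S − 10x_C = 0, so x_C = 16.4 + 0.8x_S.
At x_S = 47: x_C = 16.4 + 0.8·47 = 54.

54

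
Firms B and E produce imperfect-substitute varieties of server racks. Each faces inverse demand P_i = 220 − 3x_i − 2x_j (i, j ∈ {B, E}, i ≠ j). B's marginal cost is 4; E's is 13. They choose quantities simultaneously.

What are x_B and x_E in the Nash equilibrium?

Firm B's profit: π = x_B(220 − 3x_B − 2x_E) − 4x_B.
∂π/∂x_B = 216 − 6x_B − 2x_E = 0 ⇒ x_B = 36 − (1/3)x_E.
Similarly x_E = 34.5 − (1/3)x_B.
Plugging x_E into B's best response: x_B = 36 − (1/3)(34.5 − (1/3)x_B) ⇒ (8/9)x_B = 24.5, so x_B = 27.5625.
Then x_E = 34.5 − (1/3)·27.5625 = 25.3125.

27.5625, 25.3125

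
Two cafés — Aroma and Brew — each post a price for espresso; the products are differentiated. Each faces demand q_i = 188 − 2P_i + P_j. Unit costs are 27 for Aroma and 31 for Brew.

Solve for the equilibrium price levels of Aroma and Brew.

81.2, 82.8

Aroma's profit: π = (P_{Aroma} − 27)(188 − 2P_{Aroma} + P_{Brew}).
∂π/∂P_{Aroma} = 242 − 4P_{Aroma} + P_{Brew} = 0 ⇒ P_{Aroma} = 60.5 + 0.25P_{Brew}.
Similarly P_{Brew} = 62.5 + 0.25P_{Aroma}.
Solving the two reaction functions simultaneously: (1 − (0.25)(0.25))P_{Aroma} = 60.5 + 0.25·62.5, so 0.9375P_{Aroma} = 76.125 and P_{Aroma} = 81.2.
Then P_{Brew} = 62.5 + 0.25·81.2 = 82.8.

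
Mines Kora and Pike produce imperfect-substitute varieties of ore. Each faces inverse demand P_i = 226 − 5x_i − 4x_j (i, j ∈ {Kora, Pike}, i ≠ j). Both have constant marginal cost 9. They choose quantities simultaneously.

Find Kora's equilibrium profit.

Mine Kora's profit: π = x_{Kora}(226 − 5x_{Kora} − 4x_{Pike}) − 9x_{Kora}.
∂π/∂x_{Kora} = 217 − 10x_{Kora} − 4x_{Pike} = 0 ⇒ x_{Kora} = 21.7 − 0.4x_{Pike}.
By symmetry x_{Pike} = x_{Kora}; substituting into the reaction function, 1.4x_{Kora} = 21.7 and x_{Kora} = 15.5.
P_{Kora} = 226 − 5·15.5 − 4·15.5 = 86.5.
Profit = (86.5 − 9)·15.5 = 1201.25.

1201.25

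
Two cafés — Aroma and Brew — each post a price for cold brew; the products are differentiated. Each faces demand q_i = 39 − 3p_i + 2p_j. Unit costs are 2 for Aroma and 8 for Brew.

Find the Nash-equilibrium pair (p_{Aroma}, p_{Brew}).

Aroma's profit: π = (p_{Aroma} − 2)(39 − 3p_{Aroma} + 2p_{Brew}).
∂π/∂p_{Aroma} = 45 − 6p_{Aroma} + 2p_{Brew} = 0 ⇒ p_{Aroma} = 7.5 + (1/3)p_{Brew}.
Similarly p_{Brew} = 10.5 + (1/3)p_{Aroma}.
Plugging p_{Brew} into Aroma's best response: p_{Aroma} = 7.5 + (1/3)(10.5 + (1/3)p_{Aroma}) ⇒ (8/9)p_{Aroma} = 11, so p_{Aroma} = 12.375.
Then p_{Brew} = 10.5 + (1/3)·12.375 = 14.625.

12.375, 14.625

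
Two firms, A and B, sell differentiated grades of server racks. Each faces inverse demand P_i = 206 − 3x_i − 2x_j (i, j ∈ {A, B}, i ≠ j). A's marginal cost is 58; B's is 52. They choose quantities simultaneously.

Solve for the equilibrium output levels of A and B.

Firm A's profit: π = x_A(206 − 3x_A − 2x_B) − 58x_A.
∂π/∂x_A = 148 − 6x_A − 2x_B = 0 ⇒ x_A = 74/3 − (1/3)x_B.
Similarly x_B = 77/3 − (1/3)x_A.
Solving the two reaction functions simultaneously: (1 − (−1/3)(−1/3))x_A = 74/3 − (1/3)·(77/3), so (8/9)x_A = 145/9 and x_A = 18.125.
Then x_B = 77/3 − (1/3)·18.125 = 19.625.

18.125, 19.625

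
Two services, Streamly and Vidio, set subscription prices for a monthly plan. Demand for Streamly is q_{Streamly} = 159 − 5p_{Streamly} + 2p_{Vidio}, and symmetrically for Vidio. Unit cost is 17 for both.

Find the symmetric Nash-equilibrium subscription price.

Streamly's profit: π = (p_{Streamly} − 17)(159 − 5p_{Streamly} + 2p_{Vidio}).
∂π/∂p_{Streamly} = 244 − 10p_{Streamly} + 2p_{Vidio} = 0 ⇒ p_{Streamly} = 24.4 + 0.2p_{Vidio}.
By symmetry p_{Vidio} = p_{Streamly}; substituting into the reaction function, 0.8p_{Streamly} = 24.4 and p_{Streamly} = 30.5.

30.5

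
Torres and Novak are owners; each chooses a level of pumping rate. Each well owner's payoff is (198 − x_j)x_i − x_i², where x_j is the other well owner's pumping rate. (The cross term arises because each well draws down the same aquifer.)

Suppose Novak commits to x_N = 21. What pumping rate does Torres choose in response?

Torres's payoff is (198 − x_N)x_T − x_T².
∂π/∂x_T = 198 − x_N − 2x_T = 0, so x_T = 99 − 0.5x_N.
At x_N = 21: x_T = 99 − 0.5·21 = 88.5.

88.5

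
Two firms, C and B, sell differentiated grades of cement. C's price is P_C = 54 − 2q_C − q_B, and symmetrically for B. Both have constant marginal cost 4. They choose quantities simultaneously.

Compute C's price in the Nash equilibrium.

24

Firm C's profit: π = q_C(54 − 2q_C − q_B) − 4q_C.
∂π/∂q_C = 50 − 4q_C − q_B = 0 ⇒ q_C = 12.5 − 0.25q_B.
By symmetry q_B = q_C; substituting into the reaction function, 1.25q_C = 12.5 and q_C = 10.
P_C = 54 − 2·10 − 10 = 24.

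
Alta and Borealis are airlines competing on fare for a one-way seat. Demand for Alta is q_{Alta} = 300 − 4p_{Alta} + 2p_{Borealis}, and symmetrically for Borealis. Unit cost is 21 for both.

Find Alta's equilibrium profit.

7396

Alta's profit: π = (p_{Alta} − 21)(300 − 4p_{Alta} + 2p_{Borealis}).
∂π/∂p_{Alta} = 384 − 8p_{Alta} + 2p_{Borealis} = 0 ⇒ p_{Alta} = 48 + 0.25p_{Borealis}.
Setting p_{Alta} = p_{Borealis} in the reaction function: p_{Alta} = 48 + 0.25p_{Alta}, so p_{Alta} = 48 / 0.75 = 64.
q_{Alta} = 300 − 4·64 + 2·64 = 172.
Profit = (64 − 21)·172 = 7396.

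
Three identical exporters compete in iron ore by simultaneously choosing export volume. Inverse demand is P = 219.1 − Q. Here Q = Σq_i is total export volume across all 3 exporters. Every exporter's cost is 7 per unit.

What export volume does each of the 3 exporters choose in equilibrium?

53.025

A representative exporter's profit is π_i = q_i(219.1 − Q) − 7q_i, with Q = q_i + Σ_{j≠i} q_j.
First-order condition: 212.1 − 2q_i − Σ_{j≠i} q_j = 0.
Imposing symmetry (q_j = q for all j) turns Σ_{j≠i} q_j into 2q, so 212.1 = 4q and q = 53.025.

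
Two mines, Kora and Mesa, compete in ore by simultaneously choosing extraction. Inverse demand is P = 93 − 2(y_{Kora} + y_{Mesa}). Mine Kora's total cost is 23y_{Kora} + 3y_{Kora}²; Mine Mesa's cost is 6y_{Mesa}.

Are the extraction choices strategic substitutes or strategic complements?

strategic substitutes

Mine Kora's profit: π = y_{Kora}(93 − 2(y_{Kora} + y_{Mesa})) − 23y_{Kora} − 3y_{Kora}².
∂π/∂y_{Kora} = 70 − 10y_{Kora} − 2y_{Mesa} = 0, so y_{Kora} = 7 − 0.2y_{Mesa}.
The best-response slope dy_{Kora}/dy_{Mesa} = −0.2 < 0: the reaction function is downward-sloping, so the choices are strategic substitutes.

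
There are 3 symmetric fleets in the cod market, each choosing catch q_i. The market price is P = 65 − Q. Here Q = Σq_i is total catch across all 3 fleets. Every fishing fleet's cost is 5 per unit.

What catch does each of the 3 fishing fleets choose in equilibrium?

A representative fishing fleet's profit is π_i = q_i(65 − Q) − 5q_i, with Q = q_i + Σ_{j≠i} q_j.
First-order condition: 60 − 2q_i − Σ_{j≠i} q_j = 0.
In a symmetric equilibrium every fishing fleet chooses the same q, so Σ_{j≠i} q_j = 2q. The condition becomes 60 − 4q = 0, giving q = 60/4 = 15.

15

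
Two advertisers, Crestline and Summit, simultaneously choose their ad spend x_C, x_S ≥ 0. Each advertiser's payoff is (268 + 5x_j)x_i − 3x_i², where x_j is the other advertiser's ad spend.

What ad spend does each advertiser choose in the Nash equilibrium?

268

Crestline's payoff is (268 + 5x_S)x_C − 3x_C².
∂π/∂x_C = 268 + 5x_S − 6x_C = 0, so x_C = 134/3 + (5/6)x_S.
Setting x_C = x_S in the reaction function: x_C = 134/3 + (5/6)x_C, so x_C = (134/3) / (1/6) = 268.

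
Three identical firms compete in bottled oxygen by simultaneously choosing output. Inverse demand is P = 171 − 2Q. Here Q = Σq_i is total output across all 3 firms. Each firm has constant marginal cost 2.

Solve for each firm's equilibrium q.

21.125

A representative firm's profit is π_i = q_i(171 − 2Q) − 2q_i, with Q = q_i + Σ_{j≠i} q_j.
First-order condition: 169 − 4q_i − 2Σ_{j≠i} q_j = 0.
In a symmetric equilibrium every firm chooses the same q, so Σ_{j≠i} q_j = 2q. The condition becomes 169 − 8q = 0, giving q = 169/8 = 21.125.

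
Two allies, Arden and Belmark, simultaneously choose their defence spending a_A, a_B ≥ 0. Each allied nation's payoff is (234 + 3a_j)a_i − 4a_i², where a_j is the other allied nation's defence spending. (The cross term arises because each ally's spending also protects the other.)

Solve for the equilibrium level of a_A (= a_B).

46.8

Arden's payoff is (234 + 3a_B)a_A − 4a_A².
∂π/∂a_A = 234 + 3a_B − 8a_A = 0, so a_A = 29.25 + 0.375a_B.
By symmetry a_B = a_A; substituting into the reaction function, 0.625a_A = 29.25 and a_A = 46.8.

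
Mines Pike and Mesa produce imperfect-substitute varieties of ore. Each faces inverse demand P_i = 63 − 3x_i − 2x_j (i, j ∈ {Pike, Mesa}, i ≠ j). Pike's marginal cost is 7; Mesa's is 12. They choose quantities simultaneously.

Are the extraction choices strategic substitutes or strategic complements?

Mine Pike's profit: π = x_{Pike}(63 − 3x_{Pike} − 2x_{Mesa}) − 7x_{Pike}.
∂π/∂x_{Pike} = 56 − 6x_{Pike} − 2x_{Mesa} = 0 ⇒ x_{Pike} = 28/3 − (1/3)x_{Mesa}.
The best-response slope dx_{Pike}/dx_{Mesa} = −1/3 < 0: the reaction function is downward-sloping, so the choices are strategic substitutes.

strategic substitutes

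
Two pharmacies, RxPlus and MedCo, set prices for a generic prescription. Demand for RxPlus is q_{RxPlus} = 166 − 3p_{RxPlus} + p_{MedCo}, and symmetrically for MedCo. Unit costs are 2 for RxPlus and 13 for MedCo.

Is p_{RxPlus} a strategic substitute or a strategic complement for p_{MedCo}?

RxPlus's profit: π = (p_{RxPlus} − 2)(166 − 3p_{RxPlus} + p_{MedCo}).
∂π/∂p_{RxPlus} = 172 − 6p_{RxPlus} + p_{MedCo} = 0 ⇒ p_{RxPlus} = 86/3 + (1/6)p_{MedCo}.
The best-response slope dp_{RxPlus}/dp_{MedCo} = 1/6 > 0: the reaction function is upward-sloping, so the choices are strategic complements.

strategic complements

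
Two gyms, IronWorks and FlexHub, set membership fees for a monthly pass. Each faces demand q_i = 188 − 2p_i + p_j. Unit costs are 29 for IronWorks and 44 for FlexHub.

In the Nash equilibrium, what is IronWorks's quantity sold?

IronWorks's profit: π = (p_{IronWorks} − 29)(188 − 2p_{IronWorks} + p_{FlexHub}).
∂π/∂p_{IronWorks} = 246 − 4p_{IronWorks} + p_{FlexHub} = 0 ⇒ p_{IronWorks} = 61.5 + 0.25p_{FlexHub}.
Similarly p_{FlexHub} = 69 + 0.25p_{IronWorks}.
Substituting the second reaction function into the first: p_{IronWorks} = 61.5 + 0.25(69 + 0.25p_{IronWorks}), which gives 0.9375p_{IronWorks} = 78.75 ⇒ p_{IronWorks} = 84.
Then p_{FlexHub} = 69 + 0.25·84 = 90.
q_{IronWorks} = 188 − 2·84 + 90 = 110.

110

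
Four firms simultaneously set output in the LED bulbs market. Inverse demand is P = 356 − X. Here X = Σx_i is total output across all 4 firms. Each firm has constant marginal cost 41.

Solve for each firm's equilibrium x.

63

A representative firm's profit is π_i = x_i(356 − X) − 41x_i, with X = x_i + Σ_{j≠i} x_j.
First-order condition: 315 − 2x_i − Σ_{j≠i} x_j = 0.
Imposing symmetry (x_j = x for all j) turns Σ_{j≠i} x_j into 3x, so 315 = 5x and x = 63.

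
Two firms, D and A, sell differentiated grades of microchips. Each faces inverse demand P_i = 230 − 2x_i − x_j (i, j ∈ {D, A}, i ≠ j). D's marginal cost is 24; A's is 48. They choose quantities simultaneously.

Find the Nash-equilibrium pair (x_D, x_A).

42.8, 34.8

Firm D's profit: π = x_D(230 − 2x_D − x_A) − 24x_D.
∂π/∂x_D = 206 − 4x_D − x_A = 0 ⇒ x_D = 51.5 − 0.25x_A.
Similarly x_A = 45.5 − 0.25x_D.
Substituting the second reaction function into the first: x_D = 51.5 − 0.25(45.5 − 0.25x_D), which gives 0.9375x_D = 40.125 ⇒ x_D = 42.8.
Then x_A = 45.5 − 0.25·42.8 = 34.8.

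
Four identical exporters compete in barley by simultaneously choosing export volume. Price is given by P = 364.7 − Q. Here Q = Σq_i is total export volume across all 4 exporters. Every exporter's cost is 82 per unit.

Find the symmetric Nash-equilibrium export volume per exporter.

56.54

A representative exporter's profit is π_i = q_i(364.7 − Q) − 82q_i, with Q = q_i + Σ_{j≠i} q_j.
First-order condition: 282.7 − 2q_i − Σ_{j≠i} q_j = 0.
With identical exporters, set every q_j = q: then 282.7 − 2q − 3q = 0, i.e. q = 282.7/5 = 56.54.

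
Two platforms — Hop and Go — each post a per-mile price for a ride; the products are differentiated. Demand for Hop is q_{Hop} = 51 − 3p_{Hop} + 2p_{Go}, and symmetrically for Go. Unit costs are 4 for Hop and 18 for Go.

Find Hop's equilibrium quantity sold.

43.125

Hop's profit: π = (p_{Hop} − 4)(51 − 3p_{Hop} + 2p_{Go}).
∂π/∂p_{Hop} = 63 − 6p_{Hop} + 2p_{Go} = 0 ⇒ p_{Hop} = 10.5 + (1/3)p_{Go}.
Similarly p_{Go} = 17.5 + (1/3)p_{Hop}.
Plugging p_{Go} into Hop's best response: p_{Hop} = 10.5 + (1/3)(17.5 + (1/3)p_{Hop}) ⇒ (8/9)p_{Hop} = 49/3, so p_{Hop} = 18.375.
Then p_{Go} = 17.5 + (1/3)·18.375 = 23.625.
q_{Hop} = 51 − 3·18.375 + 2·23.625 = 43.125.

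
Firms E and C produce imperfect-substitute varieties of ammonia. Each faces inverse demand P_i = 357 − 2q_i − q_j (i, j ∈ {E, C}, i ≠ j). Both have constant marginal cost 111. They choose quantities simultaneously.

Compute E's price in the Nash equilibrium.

Firm E's profit: π = q_E(357 − 2q_E − q_C) − 111q_E.
∂π/∂q_E = 246 − 4q_E − q_C = 0 ⇒ q_E = 61.5 − 0.25q_C.
The game is symmetric, so in equilibrium q_C = q_E: the reaction function gives 1.25q_E = 61.5, hence q_E = 49.2.
P_E = 357 − 2·49.2 − 49.2 = 209.4.

209.4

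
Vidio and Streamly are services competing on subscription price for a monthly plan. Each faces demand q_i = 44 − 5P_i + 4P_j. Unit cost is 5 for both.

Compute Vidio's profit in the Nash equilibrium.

Vidio's profit: π = (P_{Vidio} − 5)(44 − 5P_{Vidio} + 4P_{Streamly}).
∂π/∂P_{Vidio} = 69 − 10P_{Vidio} + 4P_{Streamly} = 0 ⇒ P_{Vidio} = 6.9 + 0.4P_{Streamly}.
Setting P_{Vidio} = P_{Streamly} in the reaction function: P_{Vidio} = 6.9 + 0.4P_{Vidio}, so P_{Vidio} = 6.9 / 0.6 = 11.5.
q_{Vidio} = 44 − 5·11.5 + 4·11.5 = 32.5.
Profit = (11.5 − 5)·32.5 = 211.25.

211.25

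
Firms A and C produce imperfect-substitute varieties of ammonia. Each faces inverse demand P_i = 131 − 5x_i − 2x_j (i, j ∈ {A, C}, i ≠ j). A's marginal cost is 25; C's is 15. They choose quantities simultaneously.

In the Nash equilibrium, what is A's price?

68.125

Firm A's profit: π = x_A(131 − 5x_A − 2x_C) − 25x_A.
∂π/∂x_A = 106 − 10x_A − 2x_C = 0 ⇒ x_A = 10.6 − 0.2x_C.
Similarly x_C = 11.6 − 0.2x_A.
Substituting the second reaction function into the first: x_A = 10.6 − 0.2(11.6 − 0.2x_A), which gives 0.96x_A = 8.28 ⇒ x_A = 8.625.
Then x_C = 11.6 − 0.2·8.625 = 9.875.
P_A = 131 − 5·8.625 − 2·9.875 = 68.125.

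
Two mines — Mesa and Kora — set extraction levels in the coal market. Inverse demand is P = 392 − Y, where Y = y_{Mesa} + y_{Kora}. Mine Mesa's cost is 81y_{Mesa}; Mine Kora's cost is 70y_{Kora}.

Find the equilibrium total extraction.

211

Mine Mesa's profit: π = y_{Mesa}(392 − (y_{Mesa} + y_{Kora})) − 81y_{Mesa}.
∂π/∂y_{Mesa} = 311 − 2y_{Mesa} − y_{Kora} = 0, so y_{Mesa} = 155.5 − 0.5y_{Kora}.
By the same steps for Kora: y_{Kora} = 161 − 0.5y_{Mesa}.
Substituting the second reaction function into the first: y_{Mesa} = 155.5 − 0.5(161 − 0.5y_{Mesa}), which gives 0.75y_{Mesa} = 75 ⇒ y_{Mesa} = 100.
Then y_{Kora} = 161 − 0.5·100 = 111.
Total extraction: 100 + 111 = 211.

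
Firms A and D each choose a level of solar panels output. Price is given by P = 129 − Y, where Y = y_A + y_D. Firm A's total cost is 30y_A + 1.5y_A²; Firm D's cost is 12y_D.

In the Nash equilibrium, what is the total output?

Firm A's profit: π = y_A(129 − (y_A + y_D)) − 30y_A − 1.5y_A².
∂π/∂y_A = 99 − 5y_A − y_D = 0, so y_A = 19.8 − 0.2y_D.
For D: ∂π/∂y_D = 117 − 2y_D − y_A = 0 ⇒ y_D = 58.5 − 0.5y_A.
Solving the two reaction functions simultaneously: (1 − (−0.2)(−0.5))y_A = 19.8 − 0.2·58.5, so 0.9y_A = 8.1 and y_A = 9.
Then y_D = 58.5 − 0.5·9 = 54.
Total output: 9 + 54 = 63.

63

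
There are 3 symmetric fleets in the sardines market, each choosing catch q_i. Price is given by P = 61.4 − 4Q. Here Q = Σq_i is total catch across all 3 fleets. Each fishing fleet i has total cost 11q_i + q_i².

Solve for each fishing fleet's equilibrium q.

A representative fishing fleet's profit is π_i = q_i(61.4 − 4Q) − 11q_i − q_i², with Q = q_i + Σ_{j≠i} q_j.
First-order condition: 50.4 − 10q_i − 4Σ_{j≠i} q_j = 0.
With identical fishing fleets, set every q_j = q: then 50.4 − 10q − 8q = 0, i.e. q = 50.4/18 = 2.8.

2.8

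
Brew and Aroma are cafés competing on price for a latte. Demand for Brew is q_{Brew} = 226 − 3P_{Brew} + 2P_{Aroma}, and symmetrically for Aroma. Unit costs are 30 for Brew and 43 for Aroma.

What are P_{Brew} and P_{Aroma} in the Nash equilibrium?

81.4375, 86.3125

Brew's profit: π = (P_{Brew} − 30)(226 − 3P_{Brew} + 2P_{Aroma}).
∂π/∂P_{Brew} = 316 − 6P_{Brew} + 2P_{Aroma} = 0 ⇒ P_{Brew} = 158/3 + (1/3)P_{Aroma}.
Similarly P_{Aroma} = 355/6 + (1/3)P_{Brew}.
Substituting the second reaction function into the first: P_{Brew} = 158/3 + (1/3)(355/6 + (1/3)P_{Brew}), which gives (8/9)P_{Brew} = 1303/18 ⇒ P_{Brew} = 81.4375.
Then P_{Aroma} = 355/6 + (1/3)·81.4375 = 86.3125.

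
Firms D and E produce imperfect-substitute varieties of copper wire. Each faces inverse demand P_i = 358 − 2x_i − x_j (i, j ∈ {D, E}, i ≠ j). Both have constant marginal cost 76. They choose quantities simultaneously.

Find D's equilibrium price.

Firm D's profit: π = x_D(358 − 2x_D − x_E) − 76x_D.
∂π/∂x_D = 282 − 4x_D − x_E = 0 ⇒ x_D = 70.5 − 0.25x_E.
The game is symmetric, so in equilibrium x_E = x_D: the reaction function gives 1.25x_D = 70.5, hence x_D = 56.4.
P_D = 358 − 2·56.4 − 56.4 = 188.8.

188.8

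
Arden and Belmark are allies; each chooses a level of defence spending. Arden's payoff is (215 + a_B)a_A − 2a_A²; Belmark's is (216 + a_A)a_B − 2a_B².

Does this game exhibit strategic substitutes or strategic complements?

strategic complements

Expanding Arden's payoff: 215a_A + a_Ba_A − 2a_A².
∂π/∂a_A = 215 + a_B − 4a_A = 0, so a_A = 53.75 + 0.25a_B.
The best-response slope da_A/da_B = 0.25 > 0: the reaction function is upward-sloping, so the choices are strategic complements.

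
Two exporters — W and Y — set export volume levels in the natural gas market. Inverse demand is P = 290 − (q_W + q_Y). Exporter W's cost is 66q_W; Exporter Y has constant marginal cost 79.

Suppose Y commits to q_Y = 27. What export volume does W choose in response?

Exporter W's profit: π = q_W(290 − (q_W + q_Y)) − 66q_W.
∂π/∂q_W = 224 − 2q_W − q_Y = 0, so q_W = 112 − 0.5q_Y.
At q_Y = 27: q_W = 112 − 0.5·27 = 98.5.

98.5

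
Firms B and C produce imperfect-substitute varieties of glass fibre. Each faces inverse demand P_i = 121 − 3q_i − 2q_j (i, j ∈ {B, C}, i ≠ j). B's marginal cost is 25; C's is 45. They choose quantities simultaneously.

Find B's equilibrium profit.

526.6875

Firm B's profit: π = q_B(121 − 3q_B − 2q_C) − 25q_B.
∂π/∂q_B = 96 − 6q_B − 2q_C = 0 ⇒ q_B = 16 − (1/3)q_C.
Similarly q_C = 38/3 − (1/3)q_B.
Solving the two reaction functions simultaneously: (1 − (−1/3)(−1/3))q_B = 16 − (1/3)·(38/3), so (8/9)q_B = 106/9 and q_B = 13.25.
Then q_C = 38/3 − (1/3)·13.25 = 8.25.
P_B = 121 − 3·13.25 − 2·8.25 = 64.75.
Profit = (64.75 − 25)·13.25 = 526.6875.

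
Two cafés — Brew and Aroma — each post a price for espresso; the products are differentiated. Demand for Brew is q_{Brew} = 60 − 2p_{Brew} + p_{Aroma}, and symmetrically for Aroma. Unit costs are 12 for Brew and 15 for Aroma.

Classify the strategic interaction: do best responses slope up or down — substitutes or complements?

Brew's profit: π = (p_{Brew} − 12)(60 − 2p_{Brew} + p_{Aroma}).
∂π/∂p_{Brew} = 84 − 4p_{Brew} + p_{Aroma} = 0 ⇒ p_{Brew} = 21 + 0.25p_{Aroma}.
The best-response slope dp_{Brew}/dp_{Aroma} = 0.25 > 0: the reaction function is upward-sloping, so the choices are strategic complements.

strategic complements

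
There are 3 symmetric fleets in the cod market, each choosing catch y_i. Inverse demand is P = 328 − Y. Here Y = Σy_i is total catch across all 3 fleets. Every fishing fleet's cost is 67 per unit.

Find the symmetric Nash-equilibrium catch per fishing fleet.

65.25

A representative fishing fleet's profit is π_i = y_i(328 − Y) − 67y_i, with Y = y_i + Σ_{j≠i} y_j.
First-order condition: 261 − 2y_i − Σ_{j≠i} y_j = 0.
With identical fishing fleets, set every y_j = y: then 261 − 2y − 2y = 0, i.e. y = 261/4 = 65.25.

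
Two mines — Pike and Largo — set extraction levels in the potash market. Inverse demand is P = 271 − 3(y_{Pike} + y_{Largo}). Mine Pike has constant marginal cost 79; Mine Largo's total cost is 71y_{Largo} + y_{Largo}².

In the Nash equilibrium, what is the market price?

151

Mine Pike's profit: π = y_{Pike}(271 − 3(y_{Pike} + y_{Largo})) − 79y_{Pike}.
∂π/∂y_{Pike} = 192 − 6y_{Pike} − 3y_{Largo} = 0, so y_{Pike} = 32 − 0.5y_{Largo}.
For Largo: ∂π/∂y_{Largo} = 200 − 8y_{Largo} − 3y_{Pike} = 0 ⇒ y_{Largo} = 25 − 0.375y_{Pike}.
Substituting the second reaction function into the first: y_{Pike} = 32 − 0.5(25 − 0.375y_{Pike}), which gives 0.8125y_{Pike} = 19.5 ⇒ y_{Pike} = 24.
Then y_{Largo} = 25 − 0.375·24 = 16.
Equilibrium price: P = 271 − 3·40 = 151.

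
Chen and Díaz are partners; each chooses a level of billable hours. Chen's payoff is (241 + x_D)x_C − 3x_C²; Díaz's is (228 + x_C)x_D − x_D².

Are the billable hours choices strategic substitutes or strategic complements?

strategic complements

Expanding Chen's payoff: 241x_C + x_Dx_C − 3x_C².
∂π/∂x_C = 241 + x_D − 6x_C = 0, so x_C = 241/6 + (1/6)x_D.
The best-response slope dx_C/dx_D = 1/6 > 0: the reaction function is upward-sloping, so the choices are strategic complements.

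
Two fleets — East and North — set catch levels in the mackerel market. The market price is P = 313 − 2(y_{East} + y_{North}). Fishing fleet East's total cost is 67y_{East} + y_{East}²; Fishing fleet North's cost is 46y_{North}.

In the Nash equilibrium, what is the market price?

157

Fishing fleet East's profit: π = y_{East}(313 − 2(y_{East} + y_{North})) − 67y_{East} − y_{East}².
∂π/∂y_{East} = 246 − 6y_{East} − 2y_{North} = 0, so y_{East} = 41 − (1/3)y_{North}.
For North: ∂π/∂y_{North} = 267 − 4y_{North} − 2y_{East} = 0 ⇒ y_{North} = 66.75 − 0.5y_{East}.
Solving the two reaction functions simultaneously: (1 − (−1/3)(−0.5))y_{East} = 41 − (1/3)·66.75, so (5/6)y_{East} = 18.75 and y_{East} = 22.5.
Then y_{North} = 66.75 − 0.5·22.5 = 55.5.
Equilibrium price: P = 313 − 2·78 = 157.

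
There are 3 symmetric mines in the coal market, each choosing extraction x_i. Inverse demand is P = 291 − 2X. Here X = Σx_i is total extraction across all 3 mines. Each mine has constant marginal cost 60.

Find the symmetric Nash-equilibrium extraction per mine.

A representative mine's profit is π_i = x_i(291 − 2X) − 60x_i, with X = x_i + Σ_{j≠i} x_j.
First-order condition: 231 − 4x_i − 2Σ_{j≠i} x_j = 0.
With identical mines, set every x_j = x: then 231 − 4x − 4x = 0, i.e. x = 231/8 = 28.875.

28.875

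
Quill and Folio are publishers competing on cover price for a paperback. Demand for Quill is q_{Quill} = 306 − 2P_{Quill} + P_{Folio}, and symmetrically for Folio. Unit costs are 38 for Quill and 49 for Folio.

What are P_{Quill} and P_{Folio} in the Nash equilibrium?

128.8, 133.2

Quill's profit: π = (P_{Quill} − 38)(306 − 2P_{Quill} + P_{Folio}).
∂π/∂P_{Quill} = 382 − 4P_{Quill} + P_{Folio} = 0 ⇒ P_{Quill} = 95.5 + 0.25P_{Folio}.
Similarly P_{Folio} = 101 + 0.25P_{Quill}.
Plugging P_{Folio} into Quill's best response: P_{Quill} = 95.5 + 0.25(101 + 0.25P_{Quill}) ⇒ 0.9375P_{Quill} = 120.75, so P_{Quill} = 128.8.
Then P_{Folio} = 101 + 0.25·128.8 = 133.2.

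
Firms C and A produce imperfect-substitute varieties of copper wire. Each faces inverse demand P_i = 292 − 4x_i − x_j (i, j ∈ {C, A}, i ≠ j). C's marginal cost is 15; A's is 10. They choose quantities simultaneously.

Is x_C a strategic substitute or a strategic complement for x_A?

strategic substitutes

Firm C's profit: π = x_C(292 − 4x_C − x_A) − 15x_C.
∂π/∂x_C = 277 − 8x_C − x_A = 0 ⇒ x_C = 34.625 − 0.125x_A.
The best-response slope dx_C/dx_A = −0.125 < 0: the reaction function is downward-sloping, so the choices are strategic substitutes.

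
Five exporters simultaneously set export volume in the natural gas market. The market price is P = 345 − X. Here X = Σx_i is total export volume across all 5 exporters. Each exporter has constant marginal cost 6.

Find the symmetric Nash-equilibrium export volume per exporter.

A representative exporter's profit is π_i = x_i(345 − X) − 6x_i, with X = x_i + Σ_{j≠i} x_j.
First-order condition: 339 − 2x_i − Σ_{j≠i} x_j = 0.
In a symmetric equilibrium every exporter chooses the same x, so Σ_{j≠i} x_j = 4x. The condition becomes 339 − 6x = 0, giving x = 339/6 = 56.5.

56.5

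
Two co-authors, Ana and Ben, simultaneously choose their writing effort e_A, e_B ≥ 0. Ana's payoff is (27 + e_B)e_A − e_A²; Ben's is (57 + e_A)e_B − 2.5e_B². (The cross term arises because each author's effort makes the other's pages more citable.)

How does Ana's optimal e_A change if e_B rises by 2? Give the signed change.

Expanding Ana's payoff: 27e_A + e_Be_A − e_A².
∂π/∂e_A = 27 + e_B − 2e_A = 0, so e_A = 13.5 + 0.5e_B.
The reaction-function slope is 0.5, so a 2-unit rise in e_B moves e_A by 0.5 × 2 = 1. Ana's best response rises — the actions are strategic complements.

1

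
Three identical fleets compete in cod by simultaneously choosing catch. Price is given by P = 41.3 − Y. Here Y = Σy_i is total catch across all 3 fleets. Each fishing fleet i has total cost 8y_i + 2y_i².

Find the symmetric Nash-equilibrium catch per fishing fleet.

4.1625

A representative fishing fleet's profit is π_i = y_i(41.3 − Y) − 8y_i − 2y_i², with Y = y_i + Σ_{j≠i} y_j.
First-order condition: 33.3 − 6y_i − Σ_{j≠i} y_j = 0.
In a symmetric equilibrium every fishing fleet chooses the same y, so Σ_{j≠i} y_j = 2y. The condition becomes 33.3 − 8y = 0, giving y = 33.3/8 = 4.1625.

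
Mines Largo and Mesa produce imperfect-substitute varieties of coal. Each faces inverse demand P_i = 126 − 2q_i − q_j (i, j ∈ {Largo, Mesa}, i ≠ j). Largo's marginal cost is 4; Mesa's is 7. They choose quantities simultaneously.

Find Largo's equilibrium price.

53.2

Mine Largo's profit: π = q_{Largo}(126 − 2q_{Largo} − q_{Mesa}) − 4q_{Largo}.
∂π/∂q_{Largo} = 122 − 4q_{Largo} − q_{Mesa} = 0 ⇒ q_{Largo} = 30.5 − 0.25q_{Mesa}.
Similarly q_{Mesa} = 29.75 − 0.25q_{Largo}.
Substituting the second reaction function into the first: q_{Largo} = 30.5 − 0.25(29.75 − 0.25q_{Largo}), which gives 0.9375q_{Largo} = 23.0625 ⇒ q_{Largo} = 24.6.
Then q_{Mesa} = 29.75 − 0.25·24.6 = 23.6.
P_{Largo} = 126 − 2·24.6 − 23.6 = 53.2.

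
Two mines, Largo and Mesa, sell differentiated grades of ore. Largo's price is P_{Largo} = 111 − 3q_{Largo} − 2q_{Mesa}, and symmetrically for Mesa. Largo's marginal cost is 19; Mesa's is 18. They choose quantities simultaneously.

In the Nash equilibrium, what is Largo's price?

53.3125

Mine Largo's profit: π = q_{Largo}(111 − 3q_{Largo} − 2q_{Mesa}) − 19q_{Largo}.
∂π/∂q_{Largo} = 92 − 6q_{Largo} − 2q_{Mesa} = 0 ⇒ q_{Largo} = 46/3 − (1/3)q_{Mesa}.
Similarly q_{Mesa} = 15.5 − (1/3)q_{Largo}.
Plugging q_{Mesa} into Largo's best response: q_{Largo} = 46/3 − (1/3)(15.5 − (1/3)q_{Largo}) ⇒ (8/9)q_{Largo} = 61/6, so q_{Largo} = 11.4375.
Then q_{Mesa} = 15.5 − (1/3)·11.4375 = 11.6875.
P_{Largo} = 111 − 3·11.4375 − 2·11.6875 = 53.3125.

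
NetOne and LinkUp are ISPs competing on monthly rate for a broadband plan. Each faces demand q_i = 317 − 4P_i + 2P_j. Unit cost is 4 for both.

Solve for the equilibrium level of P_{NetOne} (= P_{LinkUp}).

NetOne's profit: π = (P_{NetOne} − 4)(317 − 4P_{NetOne} + 2P_{LinkUp}).
∂π/∂P_{NetOne} = 333 − 8P_{NetOne} + 2P_{LinkUp} = 0 ⇒ P_{NetOne} = 41.625 + 0.25P_{LinkUp}.
By symmetry P_{LinkUp} = P_{NetOne}; substituting into the reaction function, 0.75P_{NetOne} = 41.625 and P_{NetOne} = 55.5.

55.5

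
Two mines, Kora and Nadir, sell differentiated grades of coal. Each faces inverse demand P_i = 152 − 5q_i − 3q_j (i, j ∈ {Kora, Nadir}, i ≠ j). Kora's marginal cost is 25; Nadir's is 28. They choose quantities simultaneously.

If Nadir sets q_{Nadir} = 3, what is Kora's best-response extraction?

11.8

Mine Kora's profit: π = q_{Kora}(152 − 5q_{Kora} − 3q_{Nadir}) − 25q_{Kora}.
∂π/∂q_{Kora} = 127 − 10q_{Kora} − 3q_{Nadir} = 0 ⇒ q_{Kora} = 12.7 − 0.3q_{Nadir}.
At q_{Nadir} = 3: q_{Kora} = 12.7 − 0.3·3 = 11.8.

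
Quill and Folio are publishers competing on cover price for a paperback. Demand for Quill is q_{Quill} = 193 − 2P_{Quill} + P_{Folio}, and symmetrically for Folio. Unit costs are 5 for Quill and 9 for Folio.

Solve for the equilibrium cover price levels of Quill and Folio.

68.2, 69.8

Quill's profit: π = (P_{Quill} − 5)(193 − 2P_{Quill} + P_{Folio}).
∂π/∂P_{Quill} = 203 − 4P_{Quill} + P_{Folio} = 0 ⇒ P_{Quill} = 50.75 + 0.25P_{Folio}.
Similarly P_{Folio} = 52.75 + 0.25P_{Quill}.
Solving the two reaction functions simultaneously: (1 − (0.25)(0.25))P_{Quill} = 50.75 + 0.25·52.75, so 0.9375P_{Quill} = 63.9375 and P_{Quill} = 68.2.
Then P_{Folio} = 52.75 + 0.25·68.2 = 69.8.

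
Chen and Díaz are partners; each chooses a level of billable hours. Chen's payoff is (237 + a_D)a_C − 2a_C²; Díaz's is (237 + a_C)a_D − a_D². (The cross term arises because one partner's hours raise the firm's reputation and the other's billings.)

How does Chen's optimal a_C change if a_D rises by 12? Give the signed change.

3

Expanding Chen's payoff: 237a_C + a_Da_C − 2a_C².
∂π/∂a_C = 237 + a_D − 4a_C = 0, so a_C = 59.25 + 0.25a_D.
The reaction-function slope is 0.25, so a 12-unit rise in a_D moves a_C by 0.25 × 12 = 3. Chen's best response rises — the actions are strategic complements.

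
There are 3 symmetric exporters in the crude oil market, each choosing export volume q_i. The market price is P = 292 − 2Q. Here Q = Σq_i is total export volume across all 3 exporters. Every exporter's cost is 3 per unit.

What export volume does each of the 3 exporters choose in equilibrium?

A representative exporter's profit is π_i = q_i(292 − 2Q) − 3q_i, with Q = q_i + Σ_{j≠i} q_j.
First-order condition: 289 − 4q_i − 2Σ_{j≠i} q_j = 0.
In a symmetric equilibrium every exporter chooses the same q, so Σ_{j≠i} q_j = 2q. The condition becomes 289 − 8q = 0, giving q = 289/8 = 36.125.

36.125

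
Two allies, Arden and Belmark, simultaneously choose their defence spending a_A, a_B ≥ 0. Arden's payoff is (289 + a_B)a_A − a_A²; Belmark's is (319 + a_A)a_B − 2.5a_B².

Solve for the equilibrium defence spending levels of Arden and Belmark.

196, 103

Expanding Arden's payoff: 289a_A + a_Ba_A − a_A².
∂π/∂a_A = 289 + a_B − 2a_A = 0, so a_A = 144.5 + 0.5a_B.
Likewise for Belmark: a_B = 63.8 + 0.2a_A.
Plugging a_B into Arden's best response: a_A = 144.5 + 0.5(63.8 + 0.2a_A) ⇒ 0.9a_A = 176.4, so a_A = 196.
Then a_B = 63.8 + 0.2·196 = 103.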